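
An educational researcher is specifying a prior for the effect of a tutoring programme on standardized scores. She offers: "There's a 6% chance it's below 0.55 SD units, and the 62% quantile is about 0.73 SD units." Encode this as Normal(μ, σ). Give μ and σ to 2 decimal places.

The p-quantile of Normal(μ,σ) is μ + z_p·σ, with z_{0.06} = -1.555 and z_{0.62} = 0.3055.
Eliminate σ: μ = (z₂·x₁ − z₁·x₂)/(z₂ − z₁) = (0.3055·0.55 − (-1.555)·0.73)/1.86 = 0.70.
Then σ = (x₂ − x₁)/(z₂ − z₁) = (0.73 − 0.55)/1.86 = 0.10.

μ = 0.70, σ = 0.10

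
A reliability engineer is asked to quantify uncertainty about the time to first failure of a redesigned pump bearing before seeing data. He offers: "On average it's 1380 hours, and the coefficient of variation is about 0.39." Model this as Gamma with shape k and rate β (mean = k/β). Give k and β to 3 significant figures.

k ≈ 6.57, β ≈ 0.00476

For Gamma(k, rate β): mean = k/β, variance = k/β², so CV = 1/√k.
CV = 0.39, hence k = 1/CV² = 6.57.
Then β = k/mean = 6.57/1380 = 0.00476.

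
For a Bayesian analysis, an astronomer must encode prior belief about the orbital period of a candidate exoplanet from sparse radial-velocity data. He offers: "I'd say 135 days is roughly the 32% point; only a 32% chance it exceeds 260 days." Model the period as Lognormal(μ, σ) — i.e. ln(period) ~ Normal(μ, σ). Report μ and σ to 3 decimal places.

If T ~ Lognormal(μ,σ) then ln T ~ Normal(μ,σ), so the p-quantile of ln T is μ + z_p·σ.
ln(135) = 4.905 and ln(260) = 5.561; z_{0.32} = -0.4677, z_{0.68} = 0.4677.
σ = (5.561 − 4.905)/(0.4677 − (-0.4677)) = 0.701.
μ = 4.905 − (-0.4677)·0.701 = 5.233.

μ ≈ 5.233, σ ≈ 0.701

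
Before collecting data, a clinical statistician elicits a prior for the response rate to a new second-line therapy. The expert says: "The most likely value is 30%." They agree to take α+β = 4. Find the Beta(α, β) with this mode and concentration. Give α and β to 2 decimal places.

For α,β > 1 the Beta mode is (α−1)/(α+β−2). With α+β = 4, the mode is (α−1)/2.
Set (α−1)/2 = 0.3 → α = 1 + 0.3·2 = 1.60.
β = 4 − α = 2.40.

α = 1.60, β = 2.40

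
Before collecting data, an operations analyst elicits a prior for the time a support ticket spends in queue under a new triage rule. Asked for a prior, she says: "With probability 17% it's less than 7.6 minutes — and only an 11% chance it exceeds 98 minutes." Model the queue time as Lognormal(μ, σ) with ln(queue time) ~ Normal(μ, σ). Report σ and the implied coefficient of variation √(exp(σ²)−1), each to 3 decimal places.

σ ≈ 1.172, CV ≈ 1.719

If T ~ Lognormal(μ,σ) then ln T ~ Normal(μ,σ), so the p-quantile of ln T is μ + z_p·σ.
ln(7.6) = 2.028 and ln(98) = 4.585; z_{0.17} = -0.9542, z_{0.89} = 1.227.
σ = (4.585 − 2.028)/(1.227 − (-0.9542)) = 1.172.
μ = 2.028 − (-0.9542)·1.172 = 3.147.
CV = √(exp(σ²)−1) = √(exp(1.3747)−1) = 1.719.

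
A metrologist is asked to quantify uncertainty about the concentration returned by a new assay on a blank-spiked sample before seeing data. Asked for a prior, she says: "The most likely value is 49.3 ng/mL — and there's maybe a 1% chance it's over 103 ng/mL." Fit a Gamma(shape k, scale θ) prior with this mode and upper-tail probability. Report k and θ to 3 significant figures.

Gamma(k,θ) with k>1 has mode (k−1)θ, so θ = 49.3/(k−1).
Need P(X < 103) = 0.99 with θ tied to k this way. Start at k = 2, θ = 49.3: P(X<103) ≈ 0.618.
Too low — raise k to concentrate. Iterating converges to k ≈ 9.97.
Then θ = 49.3/(9.97−1) ≈ 5.49.

k ≈ 9.97, θ ≈ 5.49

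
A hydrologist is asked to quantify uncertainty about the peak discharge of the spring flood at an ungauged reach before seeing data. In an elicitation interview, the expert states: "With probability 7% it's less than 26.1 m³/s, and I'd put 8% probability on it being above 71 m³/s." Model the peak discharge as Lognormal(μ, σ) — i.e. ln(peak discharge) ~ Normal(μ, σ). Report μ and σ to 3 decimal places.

If T ~ Lognormal(μ,σ) then ln T ~ Normal(μ,σ), so the p-quantile of ln T is μ + z_p·σ.
ln(26.1) = 3.262 and ln(71) = 4.263; z_{0.07} = -1.476, z_{0.92} = 1.405.
σ = (4.263 − 3.262)/(1.405 − (-1.476)) = 0.347.
μ = 3.262 − (-1.476)·0.347 = 3.775.

μ ≈ 3.775, σ ≈ 0.347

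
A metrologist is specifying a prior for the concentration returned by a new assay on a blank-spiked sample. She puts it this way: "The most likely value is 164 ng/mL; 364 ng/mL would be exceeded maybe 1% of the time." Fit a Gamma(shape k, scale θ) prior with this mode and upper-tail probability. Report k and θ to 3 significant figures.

Gamma(k,θ) with k>1 has mode (k−1)θ, so θ = 164/(k−1).
Need P(X < 364) = 0.99 with θ tied to k this way. Start at k = 2, θ = 164: P(X<364) ≈ 0.650.
Too low — raise k to concentrate. Iterating converges to k ≈ 8.57.
Then θ = 164/(8.57−1) ≈ 21.7.

k ≈ 8.57, θ ≈ 21.7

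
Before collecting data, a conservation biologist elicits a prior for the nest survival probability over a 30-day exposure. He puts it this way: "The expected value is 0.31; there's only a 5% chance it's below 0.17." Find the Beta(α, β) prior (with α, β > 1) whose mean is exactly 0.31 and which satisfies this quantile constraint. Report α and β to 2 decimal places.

With mean 0.31 fixed, write α = 0.31s, β = 0.69s where s = α+β.
Need P(θ < 0.17) = 0.05 under Beta(0.31s, 0.69s). Normal approximation: (q−m)/√(m(1−m)/s) ≈ z_{0.05} = -1.64, so s ≈ 0.31·0.69·(-1.64)²/(0.17−0.31)² = 29.5.
At s = 29.5: P(θ<0.17) ≈ 0.036. Adjusting to match 0.05 gives s ≈ 25.10.
So α = 0.31·25.10 ≈ 7.78, β = 0.69·25.10 ≈ 17.32.

α ≈ 7.78, β ≈ 17.32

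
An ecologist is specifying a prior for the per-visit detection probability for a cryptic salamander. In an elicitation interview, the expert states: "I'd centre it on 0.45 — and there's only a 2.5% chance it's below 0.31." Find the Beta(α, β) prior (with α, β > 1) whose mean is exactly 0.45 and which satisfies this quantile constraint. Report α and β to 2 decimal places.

α ≈ 20.54, β ≈ 25.10

With mean 0.45 fixed, write α = 0.45s, β = 0.55s where s = α+β.
Need P(θ < 0.31) = 0.025 under Beta(0.45s, 0.55s). Normal approximation: (q−m)/√(m(1−m)/s) ≈ z_{0.025} = -1.96, so s ≈ 0.45·0.55·(-1.96)²/(0.31−0.45)² = 48.5.
At s = 48.5: P(θ<0.31) ≈ 0.022. Adjusting to match 0.025 gives s ≈ 45.64.
So α = 0.45·45.64 ≈ 20.54, β = 0.55·45.64 ≈ 25.10.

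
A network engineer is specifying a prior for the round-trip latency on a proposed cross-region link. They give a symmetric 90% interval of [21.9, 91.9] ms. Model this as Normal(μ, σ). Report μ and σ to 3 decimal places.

A symmetric 90% interval runs μ ± z·σ with z = 1.645.
Half-width = 35, so σ = 35/1.645 = 21.278.
μ is the interval midpoint, 56.900.

μ = 56.900, σ = 21.278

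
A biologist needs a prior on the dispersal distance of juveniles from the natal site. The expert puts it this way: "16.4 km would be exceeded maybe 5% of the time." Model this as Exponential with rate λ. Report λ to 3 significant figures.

P(T > 16.4) = e^(−λ·16.4) = 0.05, so λ = −ln(0.05)/16.4 = 0.183.

λ ≈ 0.183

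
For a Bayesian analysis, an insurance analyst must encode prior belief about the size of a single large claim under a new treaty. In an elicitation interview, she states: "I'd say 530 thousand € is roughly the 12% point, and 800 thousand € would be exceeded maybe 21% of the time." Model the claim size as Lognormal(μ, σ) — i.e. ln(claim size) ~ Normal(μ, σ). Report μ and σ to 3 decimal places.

μ ≈ 6.517, σ ≈ 0.208

If T ~ Lognormal(μ,σ) then ln T ~ Normal(μ,σ), so the p-quantile of ln T is μ + z_p·σ.
ln(530) = 6.273 and ln(800) = 6.685; z_{0.12} = -1.175, z_{0.79} = 0.8064.
σ = (6.685 − 6.273)/(0.8064 − (-1.175)) = 0.208.
μ = 6.273 − (-1.175)·0.208 = 6.517.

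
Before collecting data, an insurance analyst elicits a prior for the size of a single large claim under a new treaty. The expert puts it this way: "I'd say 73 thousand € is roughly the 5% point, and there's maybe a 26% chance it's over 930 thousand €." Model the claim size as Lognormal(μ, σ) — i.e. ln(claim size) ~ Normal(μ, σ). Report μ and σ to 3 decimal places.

μ ≈ 6.120, σ ≈ 1.112

If T ~ Lognormal(μ,σ) then ln T ~ Normal(μ,σ), so the p-quantile of ln T is μ + z_p·σ.
ln(73) = 4.29 and ln(930) = 6.835; z_{0.05} = -1.645, z_{0.74} = 0.6433.
σ = (6.835 − 4.29)/(0.6433 − (-1.645)) = 1.112.
μ = 4.29 − (-1.645)·1.112 = 6.120.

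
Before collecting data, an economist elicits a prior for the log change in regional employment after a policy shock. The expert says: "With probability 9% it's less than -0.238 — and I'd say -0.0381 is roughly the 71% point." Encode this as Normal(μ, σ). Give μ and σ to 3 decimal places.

μ = -0.097, σ = 0.106

For Normal(μ,σ), the p-quantile is μ + z_p·σ. Here z_{0.09} = -1.341, z_{0.71} = 0.5534.
So -0.238 = μ − 1.341σ and -0.0381 = μ + 0.5534σ.
Subtracting: σ = (-0.0381 − -0.238)/(0.5534 − (-1.341)) = 0.106.
Then μ = -0.238 − (-1.341)·0.106 = -0.097.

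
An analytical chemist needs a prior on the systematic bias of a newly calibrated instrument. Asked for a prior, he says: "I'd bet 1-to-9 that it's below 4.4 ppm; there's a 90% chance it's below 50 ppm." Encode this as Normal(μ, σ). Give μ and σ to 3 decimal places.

The p-quantile of Normal(μ,σ) is μ + z_p·σ, with z_{0.1} = -1.282 and z_{0.9} = 1.282.
Eliminate σ: μ = (z₂·x₁ − z₁·x₂)/(z₂ − z₁) = (1.282·4.4 − (-1.282)·50)/2.563 = 27.200.
Then σ = (x₂ − x₁)/(z₂ − z₁) = (50 − 4.4)/2.563 = 17.791.

μ = 27.200, σ = 17.791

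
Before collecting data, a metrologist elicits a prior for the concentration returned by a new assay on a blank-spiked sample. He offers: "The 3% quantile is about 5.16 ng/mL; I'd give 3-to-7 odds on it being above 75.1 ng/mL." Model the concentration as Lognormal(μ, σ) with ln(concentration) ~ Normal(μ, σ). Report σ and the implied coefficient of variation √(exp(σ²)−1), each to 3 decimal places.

σ ≈ 1.113, CV ≈ 1.567

If T ~ Lognormal(μ,σ) then ln T ~ Normal(μ,σ), so the p-quantile of ln T is μ + z_p·σ.
ln(5.16) = 1.641 and ln(75.1) = 4.319; z_{0.03} = -1.881, z_{0.7} = 0.5244.
σ = (4.319 − 1.641)/(0.5244 − (-1.881)) = 1.113.
μ = 1.641 − (-1.881)·1.113 = 3.735.
CV = √(exp(σ²)−1) = √(exp(1.2396)−1) = 1.567.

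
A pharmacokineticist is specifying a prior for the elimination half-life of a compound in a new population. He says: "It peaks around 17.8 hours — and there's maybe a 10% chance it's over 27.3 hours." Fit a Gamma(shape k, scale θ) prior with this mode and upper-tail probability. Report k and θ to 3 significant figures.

Gamma(k,θ) with k>1 has mode (k−1)θ, so θ = 17.8/(k−1).
Need P(X < 27.3) = 0.9 with θ tied to k this way. Start at k = 2, θ = 17.8: P(X<27.3) ≈ 0.453.
Too low — raise k to concentrate. Iterating converges to k ≈ 11.2.
Then θ = 17.8/(11.2−1) ≈ 1.74.

k ≈ 11.2, θ ≈ 1.74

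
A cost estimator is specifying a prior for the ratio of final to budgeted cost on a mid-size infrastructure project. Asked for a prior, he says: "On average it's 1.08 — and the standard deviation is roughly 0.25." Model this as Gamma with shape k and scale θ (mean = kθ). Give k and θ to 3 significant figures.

k ≈ 18.7, θ ≈ 0.0579

For Gamma(k, scale θ): mean = kθ, variance = kθ², so CV = 1/√k.
CV = SD/mean = 0.25/1.08 = 0.2315, hence k = 1/CV² = 18.7.
Then θ = mean/k = 1.08/18.7 = 0.0579.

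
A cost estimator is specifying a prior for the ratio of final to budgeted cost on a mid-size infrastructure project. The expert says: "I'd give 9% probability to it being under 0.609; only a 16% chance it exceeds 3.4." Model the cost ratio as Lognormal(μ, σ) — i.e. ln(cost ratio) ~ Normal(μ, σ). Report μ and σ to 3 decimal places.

If T ~ Lognormal(μ,σ) then ln T ~ Normal(μ,σ), so the p-quantile of ln T is μ + z_p·σ.
ln(0.609) = -0.4959 and ln(3.4) = 1.224; z_{0.09} = -1.341, z_{0.84} = 0.9945.
σ = (1.224 − -0.4959)/(0.9945 − (-1.341)) = 0.736.
μ = -0.4959 − (-1.341)·0.736 = 0.491.

μ ≈ 0.491, σ ≈ 0.736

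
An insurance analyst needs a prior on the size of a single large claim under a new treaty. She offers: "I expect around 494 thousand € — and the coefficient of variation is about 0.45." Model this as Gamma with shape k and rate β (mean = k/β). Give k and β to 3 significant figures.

k ≈ 4.94, β ≈ 0.01

For Gamma(k, rate β): mean = k/β, variance = k/β², so CV = 1/√k.
CV = 0.45, hence k = 1/CV² = 4.94.
Then β = k/mean = 4.94/494 = 0.01.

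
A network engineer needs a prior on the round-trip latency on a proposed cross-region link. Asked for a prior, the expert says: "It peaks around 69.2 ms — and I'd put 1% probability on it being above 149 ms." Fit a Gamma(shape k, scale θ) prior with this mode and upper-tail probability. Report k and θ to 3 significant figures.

Gamma(k,θ) with k>1 has mode (k−1)θ, so θ = 69.2/(k−1).
Need P(X < 149) = 0.99 with θ tied to k this way. Start at k = 2, θ = 69.2: P(X<149) ≈ 0.634.
Too low — raise k to concentrate. Iterating converges to k ≈ 9.23.
Then θ = 69.2/(9.23−1) ≈ 8.41.

k ≈ 9.23, θ ≈ 8.41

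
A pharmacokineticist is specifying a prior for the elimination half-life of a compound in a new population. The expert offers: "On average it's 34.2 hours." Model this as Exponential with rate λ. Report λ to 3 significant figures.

λ ≈ 0.0292

Exponential mean = 1/λ, so λ = 1/34.2 = 0.0292.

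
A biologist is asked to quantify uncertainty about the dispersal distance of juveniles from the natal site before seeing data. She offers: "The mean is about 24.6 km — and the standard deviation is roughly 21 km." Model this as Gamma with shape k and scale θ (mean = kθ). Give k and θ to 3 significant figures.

k ≈ 1.37, θ ≈ 17.9

For Gamma(k, scale θ): mean = kθ, variance = kθ², so CV = 1/√k.
CV = SD/mean = 21/24.6 = 0.8537, hence k = 1/CV² = 1.37.
Then θ = mean/k = 24.6/1.37 = 17.9.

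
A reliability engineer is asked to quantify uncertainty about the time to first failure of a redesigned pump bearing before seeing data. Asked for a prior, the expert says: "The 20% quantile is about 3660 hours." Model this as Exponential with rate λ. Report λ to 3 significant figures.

P(T < 3660.0) = 1 − e^(−λ·3660.0) = 0.2, so λ = −ln(1−0.2)/3660.0 = −ln(0.8)/3660.0 = 6.1e-05.

λ ≈ 6.1e-05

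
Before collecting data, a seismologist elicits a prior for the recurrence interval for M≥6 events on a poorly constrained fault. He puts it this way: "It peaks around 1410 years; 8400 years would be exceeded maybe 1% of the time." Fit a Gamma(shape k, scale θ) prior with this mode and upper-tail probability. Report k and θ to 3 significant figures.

Gamma(k,θ) with k>1 has mode (k−1)θ, so θ = 1410/(k−1).
Need P(X < 8400) = 0.99 with θ tied to k this way. Start at k = 2, θ = 1410: P(X<8400) ≈ 0.982.
Too low — raise k to concentrate. Iterating converges to k ≈ 2.17.
Then θ = 1410/(2.17−1) ≈ 1210.

k ≈ 2.17, θ ≈ 1210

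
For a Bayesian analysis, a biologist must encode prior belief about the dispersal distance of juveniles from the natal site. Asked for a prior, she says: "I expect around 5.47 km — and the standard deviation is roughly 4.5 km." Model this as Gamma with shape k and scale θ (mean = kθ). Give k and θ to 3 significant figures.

For Gamma(k, scale θ): mean = kθ, variance = kθ², so CV = 1/√k.
CV = SD/mean = 4.5/5.47 = 0.8227, hence k = 1/CV² = 1.48.
Then θ = mean/k = 5.47/1.48 = 3.7.

k ≈ 1.48, θ ≈ 3.7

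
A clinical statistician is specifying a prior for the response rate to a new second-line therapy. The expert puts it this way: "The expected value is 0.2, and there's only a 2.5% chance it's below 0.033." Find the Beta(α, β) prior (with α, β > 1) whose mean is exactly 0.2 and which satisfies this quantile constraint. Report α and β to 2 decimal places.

α ≈ 2.24, β ≈ 8.95

With mean 0.2 fixed, write α = 0.2s, β = 0.8s where s = α+β.
Need P(θ < 0.033) = 0.025 under Beta(0.2s, 0.8s). Normal approximation: (q−m)/√(m(1−m)/s) ≈ z_{0.025} = -1.96, so s ≈ 0.2·0.8·(-1.96)²/(0.033−0.2)² = 22.0.
At s = 22.0: P(θ<0.033) ≈ 0.002. Adjusting to match 0.025 gives s ≈ 11.19.
So α = 0.2·11.19 ≈ 2.24, β = 0.8·11.19 ≈ 8.95.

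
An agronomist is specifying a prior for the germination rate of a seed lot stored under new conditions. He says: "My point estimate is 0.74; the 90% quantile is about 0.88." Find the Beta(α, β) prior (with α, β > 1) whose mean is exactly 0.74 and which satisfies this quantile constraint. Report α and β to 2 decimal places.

With mean 0.74 fixed, write α = 0.74s, β = 0.26s where s = α+β.
Need P(θ < 0.88) = 0.9 under Beta(0.74s, 0.26s). Normal approximation: (q−m)/√(m(1−m)/s) ≈ z_{0.9} = 1.28, so s ≈ 0.74·0.26·(1.28)²/(0.88−0.74)² = 16.1.
At s = 16.1: P(θ<0.88) ≈ 0.922. Adjusting to match 0.9 gives s ≈ 13.63.
So α = 0.74·13.63 ≈ 10.09, β = 0.26·13.63 ≈ 3.54.

α ≈ 10.09, β ≈ 3.54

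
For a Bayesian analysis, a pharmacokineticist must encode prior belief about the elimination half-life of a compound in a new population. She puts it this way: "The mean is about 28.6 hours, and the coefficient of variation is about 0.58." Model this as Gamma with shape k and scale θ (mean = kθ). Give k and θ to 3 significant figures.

For Gamma(k, scale θ): mean = kθ, variance = kθ², so CV = 1/√k.
CV = 0.58, hence k = 1/CV² = 2.97.
Then θ = mean/k = 28.6/2.97 = 9.62.

k ≈ 2.97, θ ≈ 9.62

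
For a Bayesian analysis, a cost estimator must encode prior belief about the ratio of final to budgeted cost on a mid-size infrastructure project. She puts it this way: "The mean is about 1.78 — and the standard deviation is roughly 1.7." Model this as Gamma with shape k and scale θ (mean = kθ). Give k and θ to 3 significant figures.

k ≈ 1.1, θ ≈ 1.62

For Gamma(k, scale θ): mean = kθ, variance = kθ², so CV = 1/√k.
CV = SD/mean = 1.7/1.78 = 0.9551, hence k = 1/CV² = 1.1.
Then θ = mean/k = 1.78/1.1 = 1.62.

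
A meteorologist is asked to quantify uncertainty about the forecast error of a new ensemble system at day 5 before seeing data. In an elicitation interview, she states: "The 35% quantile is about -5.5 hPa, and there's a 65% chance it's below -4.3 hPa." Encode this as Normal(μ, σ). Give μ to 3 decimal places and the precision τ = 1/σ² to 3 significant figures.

For Normal(μ,σ), the p-quantile is μ + z_p·σ. Here z_{0.35} = -0.3853, z_{0.65} = 0.3853.
So -5.5 = μ − 0.3853σ and -4.3 = μ + 0.3853σ.
Subtracting: σ = (-4.3 − -5.5)/(0.3853 − (-0.3853)) = 1.557.
Then μ = -5.5 − (-0.3853)·1.557 = -4.900.
Precision τ = 1/σ² = 1/1.557² = 0.412.

μ = -4.900, τ = 0.412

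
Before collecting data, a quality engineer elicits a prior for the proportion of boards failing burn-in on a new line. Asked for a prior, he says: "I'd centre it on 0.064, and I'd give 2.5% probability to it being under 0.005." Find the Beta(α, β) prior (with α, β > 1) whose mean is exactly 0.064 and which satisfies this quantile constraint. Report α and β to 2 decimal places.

With mean 0.064 fixed, write α = 0.064s, β = 0.936s where s = α+β.
Need P(θ < 0.005) = 0.025 under Beta(0.064s, 0.936s). Normal approximation: (q−m)/√(m(1−m)/s) ≈ z_{0.025} = -1.96, so s ≈ 0.064·0.936·(-1.96)²/(0.005−0.064)² = 66.1.
At s = 66.1: P(θ<0.005) ≈ 0.000. Adjusting to match 0.025 gives s ≈ 23.79.
So α = 0.064·23.79 ≈ 1.52, β = 0.936·23.79 ≈ 22.26.

α ≈ 1.52, β ≈ 22.26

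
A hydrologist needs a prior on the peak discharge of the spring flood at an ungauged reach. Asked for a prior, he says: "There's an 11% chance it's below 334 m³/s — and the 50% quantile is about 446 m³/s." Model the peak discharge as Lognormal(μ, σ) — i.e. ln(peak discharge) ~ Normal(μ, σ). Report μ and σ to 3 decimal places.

μ ≈ 6.100, σ ≈ 0.236

If T ~ Lognormal(μ,σ) then ln T ~ Normal(μ,σ), so the p-quantile of ln T is μ + z_p·σ.
ln(334) = 5.811 and ln(446) = 6.1; z_{0.11} = -1.227, z_{0.5} = 0.
σ = (6.1 − 5.811)/(0 − (-1.227)) = 0.236.
μ = 5.811 − (-1.227)·0.236 = 6.100.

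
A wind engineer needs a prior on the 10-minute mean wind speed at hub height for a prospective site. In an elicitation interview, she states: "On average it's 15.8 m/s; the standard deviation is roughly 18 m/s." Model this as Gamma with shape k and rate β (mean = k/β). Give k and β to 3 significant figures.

For Gamma(k, rate β): mean = k/β, variance = k/β², so CV = 1/√k.
CV = SD/mean = 18/15.8 = 1.139, hence k = 1/CV² = 0.77.
Then β = k/mean = 0.77/15.8 = 0.0488.

k ≈ 0.77, β ≈ 0.0488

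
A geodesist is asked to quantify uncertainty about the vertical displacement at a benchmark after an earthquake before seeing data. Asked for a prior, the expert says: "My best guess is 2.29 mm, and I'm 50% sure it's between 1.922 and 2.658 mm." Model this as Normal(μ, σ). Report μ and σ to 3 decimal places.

μ = 2.290, σ = 0.546

A symmetric 50% interval runs μ ± z·σ with z = 0.6745.
Half-width = 0.368, so σ = 0.368/0.6745 = 0.546.
μ is the stated best guess, 2.290.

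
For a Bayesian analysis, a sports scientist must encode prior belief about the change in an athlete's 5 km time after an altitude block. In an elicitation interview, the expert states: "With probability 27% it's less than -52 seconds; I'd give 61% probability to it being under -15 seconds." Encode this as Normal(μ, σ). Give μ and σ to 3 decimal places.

μ = -26.584, σ = 41.474

The p-quantile of Normal(μ,σ) is μ + z_p·σ, with z_{0.27} = -0.6128 and z_{0.61} = 0.2793.
Eliminate σ: μ = (z₂·x₁ − z₁·x₂)/(z₂ − z₁) = (0.2793·-52 − (-0.6128)·-15)/0.8921 = -26.584.
Then σ = (x₂ − x₁)/(z₂ − z₁) = (-15 − -52)/0.8921 = 41.474.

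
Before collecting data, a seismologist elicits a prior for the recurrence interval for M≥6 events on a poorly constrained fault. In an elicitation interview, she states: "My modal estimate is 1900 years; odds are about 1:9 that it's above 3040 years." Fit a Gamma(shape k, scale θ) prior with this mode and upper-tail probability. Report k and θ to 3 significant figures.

Gamma(k,θ) with k>1 has mode (k−1)θ, so θ = 1900/(k−1).
Need P(X < 3040) = 0.9 with θ tied to k this way. Start at k = 2, θ = 1900: P(X<3040) ≈ 0.475.
Too low — raise k to concentrate. Iterating converges to k ≈ 9.5.
Then θ = 1900/(9.5−1) ≈ 223.

k ≈ 9.5, θ ≈ 223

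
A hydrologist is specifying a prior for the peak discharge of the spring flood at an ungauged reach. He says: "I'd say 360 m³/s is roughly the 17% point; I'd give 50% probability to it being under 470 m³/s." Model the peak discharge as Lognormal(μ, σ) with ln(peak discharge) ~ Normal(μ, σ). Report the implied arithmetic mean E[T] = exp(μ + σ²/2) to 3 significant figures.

E[T] ≈ 489 m³/s

If T ~ Lognormal(μ,σ) then ln T ~ Normal(μ,σ), so the p-quantile of ln T is μ + z_p·σ.
ln(360) = 5.886 and ln(470) = 6.153; z_{0.17} = -0.9542, z_{0.5} = 0.
σ = (6.153 − 5.886)/(0 − (-0.9542)) = 0.279.
μ = 5.886 − (-0.9542)·0.279 = 6.153.
E[T] = exp(μ + σ²/2) = exp(6.153 + 0.0390) = 489 m³/s.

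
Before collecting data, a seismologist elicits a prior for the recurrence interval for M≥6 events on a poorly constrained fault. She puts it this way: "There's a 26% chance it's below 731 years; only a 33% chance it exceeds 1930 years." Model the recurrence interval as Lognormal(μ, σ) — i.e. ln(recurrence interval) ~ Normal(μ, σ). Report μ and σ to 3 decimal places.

If T ~ Lognormal(μ,σ) then ln T ~ Normal(μ,σ), so the p-quantile of ln T is μ + z_p·σ.
ln(731) = 6.594 and ln(1930) = 7.565; z_{0.26} = -0.6433, z_{0.67} = 0.4399.
σ = (7.565 − 6.594)/(0.4399 − (-0.6433)) = 0.896.
μ = 6.594 − (-0.6433)·0.896 = 7.171.

μ ≈ 7.171, σ ≈ 0.896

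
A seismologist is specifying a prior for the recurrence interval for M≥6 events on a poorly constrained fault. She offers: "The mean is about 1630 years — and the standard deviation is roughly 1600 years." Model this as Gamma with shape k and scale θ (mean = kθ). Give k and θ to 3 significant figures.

k ≈ 1.04, θ ≈ 1570

For Gamma(k, scale θ): mean = kθ, variance = kθ², so CV = 1/√k.
CV = SD/mean = 1600/1630 = 0.9816, hence k = 1/CV² = 1.04.
Then θ = mean/k = 1630/1.04 = 1570.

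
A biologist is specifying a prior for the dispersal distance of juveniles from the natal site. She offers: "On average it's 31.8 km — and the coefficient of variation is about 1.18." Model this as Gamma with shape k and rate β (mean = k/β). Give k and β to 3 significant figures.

For Gamma(k, rate β): mean = k/β, variance = k/β², so CV = 1/√k.
CV = 1.18, hence k = 1/CV² = 0.718.
Then β = k/mean = 0.718/31.8 = 0.0226.

k ≈ 0.718, β ≈ 0.0226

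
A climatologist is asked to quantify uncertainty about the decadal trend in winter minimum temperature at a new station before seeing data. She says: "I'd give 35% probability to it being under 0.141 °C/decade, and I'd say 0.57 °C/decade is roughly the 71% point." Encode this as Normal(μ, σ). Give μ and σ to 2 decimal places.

For Normal(μ,σ), the p-quantile is μ + z_p·σ. Here z_{0.35} = -0.3853, z_{0.71} = 0.5534.
So 0.141 = μ − 0.3853σ and 0.57 = μ + 0.5534σ.
Subtracting: σ = (0.57 − 0.141)/(0.5534 − (-0.3853)) = 0.46.
Then μ = 0.141 − (-0.3853)·0.46 = 0.32.

μ = 0.32, σ = 0.46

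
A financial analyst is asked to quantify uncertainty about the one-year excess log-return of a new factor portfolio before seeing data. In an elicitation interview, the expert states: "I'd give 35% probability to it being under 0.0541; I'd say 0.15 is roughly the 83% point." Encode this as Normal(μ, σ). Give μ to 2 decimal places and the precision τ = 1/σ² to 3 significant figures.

μ = 0.08, τ = 195

For Normal(μ,σ), the p-quantile is μ + z_p·σ. Here z_{0.35} = -0.3853, z_{0.83} = 0.9542.
So 0.0541 = μ − 0.3853σ and 0.15 = μ + 0.9542σ.
Subtracting: σ = (0.15 − 0.0541)/(0.9542 − (-0.3853)) = 0.07.
Then μ = 0.0541 − (-0.3853)·0.07 = 0.08.
Precision τ = 1/σ² = 1/0.07159² = 195.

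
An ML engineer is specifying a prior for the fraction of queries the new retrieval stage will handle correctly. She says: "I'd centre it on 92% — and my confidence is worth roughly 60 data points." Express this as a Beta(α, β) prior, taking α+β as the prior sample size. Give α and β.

α = 55.2, β = 4.8

Under the effective-sample-size interpretation, Beta(α, β) has prior mean α/(α+β) and prior sample size α+β.
So α+β = 60 and α/(α+β) = 0.92, giving α = 0.92·60 = 55.2 and β = 60 − 55.2 = 4.8.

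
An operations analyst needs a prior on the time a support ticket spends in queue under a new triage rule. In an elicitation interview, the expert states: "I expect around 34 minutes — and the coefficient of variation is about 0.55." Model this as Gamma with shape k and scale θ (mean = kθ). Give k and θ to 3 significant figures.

k ≈ 3.31, θ ≈ 10.3

For Gamma(k, scale θ): mean = kθ, variance = kθ², so CV = 1/√k.
CV = 0.55, hence k = 1/CV² = 3.31.
Then θ = mean/k = 34/3.31 = 10.3.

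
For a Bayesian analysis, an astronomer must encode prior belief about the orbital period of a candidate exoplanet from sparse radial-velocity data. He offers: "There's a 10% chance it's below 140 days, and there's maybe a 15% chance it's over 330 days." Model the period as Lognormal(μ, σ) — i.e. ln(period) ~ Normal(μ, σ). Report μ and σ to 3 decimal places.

If T ~ Lognormal(μ,σ) then ln T ~ Normal(μ,σ), so the p-quantile of ln T is μ + z_p·σ.
ln(140) = 4.942 and ln(330) = 5.799; z_{0.1} = -1.282, z_{0.85} = 1.036.
σ = (5.799 − 4.942)/(1.036 − (-1.282)) = 0.370.
μ = 4.942 − (-1.282)·0.370 = 5.416.

μ ≈ 5.416, σ ≈ 0.370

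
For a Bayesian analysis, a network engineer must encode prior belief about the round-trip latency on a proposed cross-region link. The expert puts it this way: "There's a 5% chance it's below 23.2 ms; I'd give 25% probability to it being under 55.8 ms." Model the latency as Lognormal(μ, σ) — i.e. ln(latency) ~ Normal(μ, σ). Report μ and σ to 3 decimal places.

If T ~ Lognormal(μ,σ) then ln T ~ Normal(μ,σ), so the p-quantile of ln T is μ + z_p·σ.
ln(23.2) = 3.144 and ln(55.8) = 4.022; z_{0.05} = -1.645, z_{0.25} = -0.6745.
σ = (4.022 − 3.144)/(-0.6745 − (-1.645)) = 0.904.
μ = 3.144 − (-1.645)·0.904 = 4.632.

μ ≈ 4.632, σ ≈ 0.904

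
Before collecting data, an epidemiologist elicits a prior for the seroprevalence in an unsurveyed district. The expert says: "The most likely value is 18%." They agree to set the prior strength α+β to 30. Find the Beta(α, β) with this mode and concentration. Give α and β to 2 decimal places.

α = 6.04, β = 23.96

For α,β > 1 the Beta mode is (α−1)/(α+β−2). With α+β = 30, the mode is (α−1)/28.
Set (α−1)/28 = 0.18 → α = 1 + 0.18·28 = 6.04.
β = 30 − α = 23.96.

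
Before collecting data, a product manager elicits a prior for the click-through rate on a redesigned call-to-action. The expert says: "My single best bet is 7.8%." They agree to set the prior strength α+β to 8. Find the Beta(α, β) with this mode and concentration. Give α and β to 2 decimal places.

α = 1.47, β = 6.53

For α,β > 1 the Beta mode is (α−1)/(α+β−2). With α+β = 8, the mode is (α−1)/6.
Set (α−1)/6 = 0.078 → α = 1 + 0.078·6 = 1.47.
β = 8 − α = 6.53.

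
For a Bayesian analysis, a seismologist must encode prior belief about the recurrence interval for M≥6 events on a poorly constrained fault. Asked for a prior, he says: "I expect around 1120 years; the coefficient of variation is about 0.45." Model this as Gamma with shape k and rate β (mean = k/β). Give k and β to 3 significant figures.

k ≈ 4.94, β ≈ 0.00441

For Gamma(k, rate β): mean = k/β, variance = k/β², so CV = 1/√k.
CV = 0.45, hence k = 1/CV² = 4.94.
Then β = k/mean = 4.94/1120 = 0.00441.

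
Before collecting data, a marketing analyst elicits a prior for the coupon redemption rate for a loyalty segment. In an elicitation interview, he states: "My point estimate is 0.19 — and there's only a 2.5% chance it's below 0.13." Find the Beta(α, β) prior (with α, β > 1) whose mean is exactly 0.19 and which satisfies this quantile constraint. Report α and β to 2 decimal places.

α ≈ 26.95, β ≈ 114.90

With mean 0.19 fixed, write α = 0.19s, β = 0.81s where s = α+β.
Need P(θ < 0.13) = 0.025 under Beta(0.19s, 0.81s). Normal approximation: (q−m)/√(m(1−m)/s) ≈ z_{0.025} = -1.96, so s ≈ 0.19·0.81·(-1.96)²/(0.13−0.19)² = 164.2.
At s = 164.2: P(θ<0.13) ≈ 0.017. Adjusting to match 0.025 gives s ≈ 141.86.
So α = 0.19·141.86 ≈ 26.95, β = 0.81·141.86 ≈ 114.90.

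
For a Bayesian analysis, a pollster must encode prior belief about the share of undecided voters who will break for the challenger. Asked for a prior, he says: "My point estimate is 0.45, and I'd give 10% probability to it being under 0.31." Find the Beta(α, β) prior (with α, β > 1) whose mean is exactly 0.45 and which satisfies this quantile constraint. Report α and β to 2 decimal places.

With mean 0.45 fixed, write α = 0.45s, β = 0.55s where s = α+β.
Need P(θ < 0.31) = 0.1 under Beta(0.45s, 0.55s). Normal approximation: (q−m)/√(m(1−m)/s) ≈ z_{0.1} = -1.28, so s ≈ 0.45·0.55·(-1.28)²/(0.31−0.45)² = 20.7.
At s = 20.7: P(θ<0.31) ≈ 0.096. Adjusting to match 0.1 gives s ≈ 20.05.
So α = 0.45·20.05 ≈ 9.02, β = 0.55·20.05 ≈ 11.03.

α ≈ 9.02, β ≈ 11.03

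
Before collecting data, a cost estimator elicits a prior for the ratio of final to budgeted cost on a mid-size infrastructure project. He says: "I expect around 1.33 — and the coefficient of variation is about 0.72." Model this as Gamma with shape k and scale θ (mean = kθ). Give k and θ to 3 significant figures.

k ≈ 1.93, θ ≈ 0.689

For Gamma(k, scale θ): mean = kθ, variance = kθ², so CV = 1/√k.
CV = 0.72, hence k = 1/CV² = 1.93.
Then θ = mean/k = 1.33/1.93 = 0.689.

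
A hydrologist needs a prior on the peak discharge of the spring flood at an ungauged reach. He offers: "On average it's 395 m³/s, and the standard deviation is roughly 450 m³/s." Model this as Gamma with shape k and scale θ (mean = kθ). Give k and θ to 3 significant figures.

For Gamma(k, scale θ): mean = kθ, variance = kθ², so CV = 1/√k.
CV = SD/mean = 450/395 = 1.139, hence k = 1/CV² = 0.77.
Then θ = mean/k = 395/0.77 = 513.

k ≈ 0.77, θ ≈ 513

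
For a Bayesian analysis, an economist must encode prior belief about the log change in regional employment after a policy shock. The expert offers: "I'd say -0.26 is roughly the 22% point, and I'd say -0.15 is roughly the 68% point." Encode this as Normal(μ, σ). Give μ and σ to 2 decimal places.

μ = -0.19, σ = 0.09

The p-quantile of Normal(μ,σ) is μ + z_p·σ, with z_{0.22} = -0.7722 and z_{0.68} = 0.4677.
Eliminate σ: μ = (z₂·x₁ − z₁·x₂)/(z₂ − z₁) = (0.4677·-0.26 − (-0.7722)·-0.15)/1.24 = -0.19.
Then σ = (x₂ − x₁)/(z₂ − z₁) = (-0.15 − -0.26)/1.24 = 0.09.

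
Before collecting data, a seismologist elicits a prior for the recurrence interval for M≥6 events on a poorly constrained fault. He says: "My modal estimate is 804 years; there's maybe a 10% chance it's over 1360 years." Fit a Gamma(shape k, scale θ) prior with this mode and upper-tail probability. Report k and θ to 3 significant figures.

k ≈ 7.85, θ ≈ 117

Gamma(k,θ) with k>1 has mode (k−1)θ, so θ = 804/(k−1).
Need P(X < 1360) = 0.9 with θ tied to k this way. Start at k = 2, θ = 804: P(X<1360) ≈ 0.504.
Too low — raise k to concentrate. Iterating converges to k ≈ 7.85.
Then θ = 804/(7.85−1) ≈ 117.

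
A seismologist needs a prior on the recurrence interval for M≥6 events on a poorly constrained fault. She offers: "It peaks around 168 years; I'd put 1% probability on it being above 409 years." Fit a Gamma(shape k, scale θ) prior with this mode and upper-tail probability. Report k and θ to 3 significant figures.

Gamma(k,θ) with k>1 has mode (k−1)θ, so θ = 168/(k−1).
Need P(X < 409) = 0.99 with θ tied to k this way. Start at k = 2, θ = 168: P(X<409) ≈ 0.699.
Too low — raise k to concentrate. Iterating converges to k ≈ 6.96.
Then θ = 168/(6.96−1) ≈ 28.2.

k ≈ 6.96, θ ≈ 28.2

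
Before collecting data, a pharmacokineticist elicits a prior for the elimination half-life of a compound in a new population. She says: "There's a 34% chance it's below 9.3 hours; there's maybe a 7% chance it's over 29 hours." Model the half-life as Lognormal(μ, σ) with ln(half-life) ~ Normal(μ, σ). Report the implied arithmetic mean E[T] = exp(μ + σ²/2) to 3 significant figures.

If T ~ Lognormal(μ,σ) then ln T ~ Normal(μ,σ), so the p-quantile of ln T is μ + z_p·σ.
ln(9.3) = 2.23 and ln(29) = 3.367; z_{0.34} = -0.4125, z_{0.93} = 1.476.
σ = (3.367 − 2.23)/(1.476 − (-0.4125)) = 0.602.
μ = 2.23 − (-0.4125)·0.602 = 2.478.
E[T] = exp(μ + σ²/2) = exp(2.478 + 0.1814) = 14.3 hours.

E[T] ≈ 14.3 hours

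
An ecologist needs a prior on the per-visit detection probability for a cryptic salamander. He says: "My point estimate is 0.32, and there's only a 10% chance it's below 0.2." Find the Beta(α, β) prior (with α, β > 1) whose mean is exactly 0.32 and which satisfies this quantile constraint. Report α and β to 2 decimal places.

With mean 0.32 fixed, write α = 0.32s, β = 0.68s where s = α+β.
Need P(θ < 0.2) = 0.1 under Beta(0.32s, 0.68s). Normal approximation: (q−m)/√(m(1−m)/s) ≈ z_{0.1} = -1.28, so s ≈ 0.32·0.68·(-1.28)²/(0.2−0.32)² = 24.8.
At s = 24.8: P(θ<0.2) ≈ 0.090. Adjusting to match 0.1 gives s ≈ 22.88.
So α = 0.32·22.88 ≈ 7.32, β = 0.68·22.88 ≈ 15.56.

α ≈ 7.32, β ≈ 15.56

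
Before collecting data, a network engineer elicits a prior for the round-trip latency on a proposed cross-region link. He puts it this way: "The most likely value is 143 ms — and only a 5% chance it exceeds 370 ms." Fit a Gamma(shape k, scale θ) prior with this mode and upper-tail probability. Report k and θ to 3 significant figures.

k ≈ 3.99, θ ≈ 47.8

Gamma(k,θ) with k>1 has mode (k−1)θ, so θ = 143/(k−1).
Need P(X < 370) = 0.95 with θ tied to k this way. Start at k = 2, θ = 143: P(X<370) ≈ 0.730.
Too low — raise k to concentrate. Iterating converges to k ≈ 3.99.
Then θ = 143/(3.99−1) ≈ 47.8.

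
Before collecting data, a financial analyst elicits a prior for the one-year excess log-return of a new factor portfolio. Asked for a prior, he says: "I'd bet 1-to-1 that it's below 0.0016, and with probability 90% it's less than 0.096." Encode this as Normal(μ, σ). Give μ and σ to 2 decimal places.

The p-quantile of Normal(μ,σ) is μ + z_p·σ, with z_{0.5} = 0 and z_{0.9} = 1.282.
Eliminate σ: μ = (z₂·x₁ − z₁·x₂)/(z₂ − z₁) = (1.282·0.0016 − (0)·0.096)/1.282 = 0.00.
Then σ = (x₂ − x₁)/(z₂ − z₁) = (0.096 − 0.0016)/1.282 = 0.07.

μ = 0.00, σ = 0.07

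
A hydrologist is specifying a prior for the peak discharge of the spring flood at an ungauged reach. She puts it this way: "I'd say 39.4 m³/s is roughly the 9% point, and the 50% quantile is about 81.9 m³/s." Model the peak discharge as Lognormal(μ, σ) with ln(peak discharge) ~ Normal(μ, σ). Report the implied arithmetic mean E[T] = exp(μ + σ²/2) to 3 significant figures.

E[T] ≈ 95.1 m³/s

If T ~ Lognormal(μ,σ) then ln T ~ Normal(μ,σ), so the p-quantile of ln T is μ + z_p·σ.
ln(39.4) = 3.674 and ln(81.9) = 4.405; z_{0.09} = -1.341, z_{0.5} = 0.
σ = (4.405 − 3.674)/(0 − (-1.341)) = 0.546.
μ = 3.674 − (-1.341)·0.546 = 4.405.
E[T] = exp(μ + σ²/2) = exp(4.405 + 0.1489) = 95.1 m³/s.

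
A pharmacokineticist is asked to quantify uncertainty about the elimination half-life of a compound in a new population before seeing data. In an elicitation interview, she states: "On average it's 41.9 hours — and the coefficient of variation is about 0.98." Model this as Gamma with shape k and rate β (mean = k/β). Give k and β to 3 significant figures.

k ≈ 1.04, β ≈ 0.0249

For Gamma(k, rate β): mean = k/β, variance = k/β², so CV = 1/√k.
CV = 0.98, hence k = 1/CV² = 1.04.
Then β = k/mean = 1.04/41.9 = 0.0249.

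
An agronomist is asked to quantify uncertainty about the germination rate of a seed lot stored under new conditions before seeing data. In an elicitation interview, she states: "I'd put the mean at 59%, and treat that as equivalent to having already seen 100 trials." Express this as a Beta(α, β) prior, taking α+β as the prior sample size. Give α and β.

α = 59, β = 41

Under the effective-sample-size interpretation, Beta(α, β) has prior mean α/(α+β) and prior sample size α+β.
So α+β = 100 and α/(α+β) = 0.59, giving α = 0.59·100 = 59 and β = 100 − 59 = 41.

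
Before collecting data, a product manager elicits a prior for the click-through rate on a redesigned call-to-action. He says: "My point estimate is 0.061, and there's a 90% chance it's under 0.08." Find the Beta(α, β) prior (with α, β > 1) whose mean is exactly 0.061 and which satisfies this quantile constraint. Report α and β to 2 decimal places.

With mean 0.061 fixed, write α = 0.061s, β = 0.939s where s = α+β.
Need P(θ < 0.08) = 0.9 under Beta(0.061s, 0.939s). Normal approximation: (q−m)/√(m(1−m)/s) ≈ z_{0.9} = 1.28, so s ≈ 0.061·0.939·(1.28)²/(0.08−0.061)² = 260.6.
At s = 260.6: P(θ<0.08) ≈ 0.894. Adjusting to match 0.9 gives s ≈ 276.03.
So α = 0.061·276.03 ≈ 16.84, β = 0.939·276.03 ≈ 259.20.

α ≈ 16.84, β ≈ 259.20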